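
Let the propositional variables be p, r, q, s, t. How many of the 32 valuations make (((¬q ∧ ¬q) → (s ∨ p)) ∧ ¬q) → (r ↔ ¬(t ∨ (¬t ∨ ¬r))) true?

26

Initial set: {((((¬q ∧ ¬q) → (s ∨ p)) ∧ ¬q) → (r ↔ ¬(t ∨ (¬t ∨ ¬r))))}.
((((¬q ∧ ¬q) → (s ∨ p)) ∧ ¬q) → (r ↔ ¬(t ∨ (¬t ∨ ¬r)))): β-rule — branch into ¬(((¬q ∧ ¬q) → (s ∨ p)) ∧ ¬q)  //  (r ↔ ¬(t ∨ (¬t ∨ ¬r))).
  branch 1 (add ¬(((¬q ∧ ¬q) → (s ∨ p)) ∧ ¬q)):
    ¬(((¬q ∧ ¬q) → (s ∨ p)) ∧ ¬q): β-rule — branch into ¬((¬q ∧ ¬q) → (s ∨ p))  //  ¬¬q.
      branch 1.1 (add ¬((¬q ∧ ¬q) → (s ∨ p))):
        ¬((¬q ∧ ¬q) → (s ∨ p)): α-rule — add (¬q ∧ ¬q), ¬(s ∨ p).
        (¬q ∧ ¬q): α-rule — add ¬q, ¬q.
        ¬(s ∨ p): α-rule — add ¬s, ¬p.
        ○ open, literals {p=F, q=F, s=F}.
      branch 1.2 (add ¬¬q):
        ○ open, literals {q=T}.
  branch 2 (add (r ↔ ¬(t ∨ (¬t ∨ ¬r)))):
    (r ↔ ¬(t ∨ (¬t ∨ ¬r))): β-rule — branch into r, ¬(t ∨ (¬t ∨ ¬r))  //  ¬r, ¬¬(t ∨ (¬t ∨ ¬r)).
      branch 2.1 (add r, ¬(t ∨ (¬t ∨ ¬r))):
        ¬(t ∨ (¬t ∨ ¬r)): α-rule — add ¬t, ¬(¬t ∨ ¬r).
        ¬(¬t ∨ ¬r): α-rule — add ¬¬t, ¬¬r.
        × closes — contains both t and ¬t.
      branch 2.2 (add ¬r, ¬¬(t ∨ (¬t ∨ ¬r))):
        ¬¬(t ∨ (¬t ∨ ¬r)): β-rule — branch into t  //  (¬t ∨ ¬r).
          branch 2.2.1 (add t):
            ○ open, literals {r=F, t=T}.
          branch 2.2.2 (add (¬t ∨ ¬r)):
            (¬t ∨ ¬r): β-rule — branch into ¬t  //  ¬r.
              branch 2.2.2.1 (add ¬t):
                ○ open, literals {r=F, t=F}.
              branch 2.2.2.2 (add ¬r):
                ○ open, literals {r=F}.
1 branch closed, 5 open.
Each open branch fixes some atoms; the unmentioned ones are free. Counting distinct full assignments: branch {p=F, q=F, s=F} (r, t) contributes 4 new; branch {q=T} (p, r, s, t) contributes 16 new; branch {r=F, t=T} (p, q, s) contributes 3 new; branch {r=F, t=F} (p, q, s) contributes 3 new; branch {r=F} (p, q, s, t) contributes 0 new. Total: 26.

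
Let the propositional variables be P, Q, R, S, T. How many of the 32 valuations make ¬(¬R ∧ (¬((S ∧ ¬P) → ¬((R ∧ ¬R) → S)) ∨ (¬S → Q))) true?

Initial set: {T ¬(¬R ∧ (¬((S ∧ ¬P) → ¬((R ∧ ¬R) → S)) ∨ (¬S → Q)))}.
T ¬(¬R ∧ (¬((S ∧ ¬P) → ¬((R ∧ ¬R) → S)) ∨ (¬S → Q))): β-rule — branch into F ¬R  //  F (¬((S ∧ ¬P) → ¬((R ∧ ¬R) → S)) ∨ (¬S → Q)).
  branch 1 (add F ¬R):
    ○ open, literals {R=1}.
  branch 2 (add F (¬((S ∧ ¬P) → ¬((R ∧ ¬R) → S)) ∨ (¬S → Q))):
    F (¬((S ∧ ¬P) → ¬((R ∧ ¬R) → S)) ∨ (¬S → Q)): α-rule — add F ¬((S ∧ ¬P) → ¬((R ∧ ¬R) → S)), F (¬S → Q).
    F (¬S → Q): α-rule — add T ¬S, F Q.
    F ¬((S ∧ ¬P) → ¬((R ∧ ¬R) → S)): β-rule — branch into F (S ∧ ¬P)  //  T ¬((R ∧ ¬R) → S).
      branch 2.1 (add F (S ∧ ¬P)):
        F (S ∧ ¬P): β-rule — branch into F S  //  F ¬P.
          branch 2.1.1 (add F S):
            ○ open, literals {Q=0, S=0}.
          branch 2.1.2 (add F ¬P):
            ○ open, literals {P=1, Q=0, S=0}.
      branch 2.2 (add T ¬((R ∧ ¬R) → S)):
        T ¬((R ∧ ¬R) → S): α-rule — add T (R ∧ ¬R), F S.
        T (R ∧ ¬R): α-rule — add T R, T ¬R.
        × closes — contains both R and ¬R.
1 branch closed, 3 open.
Each open branch fixes some atoms; the unmentioned ones are free. Counting distinct full assignments: branch {R=1} (P, Q, S, T) contributes 16 new; branch {Q=0, S=0} (P, R, T) contributes 4 new; branch {P=1, Q=0, S=0} (R, T) contributes 0 new. Total: 20.

20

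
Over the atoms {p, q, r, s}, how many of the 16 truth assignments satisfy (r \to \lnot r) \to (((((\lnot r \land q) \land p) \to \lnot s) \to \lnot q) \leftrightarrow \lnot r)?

Initial set: {((r \to \lnot r) \to (((((\lnot r \land q) \land p) \to \lnot s) \to \lnot q) \leftrightarrow \lnot r))}.
((r \to \lnot r) \to (((((\lnot r \land q) \land p) \to \lnot s) \to \lnot q) \leftrightarrow \lnot r)): β-rule — branch into \lnot (r \to \lnot r)  //  (((((\lnot r \land q) \land p) \to \lnot s) \to \lnot q) \leftrightarrow \lnot r).
  branch 1 (add \lnot (r \to \lnot r)):
    \lnot (r \to \lnot r): α-rule — add r, \lnot \lnot r.
    ○ open, literals {r=T}.
  branch 2 (add (((((\lnot r \land q) \land p) \to \lnot s) \to \lnot q) \leftrightarrow \lnot r)):
    (((((\lnot r \land q) \land p) \to \lnot s) \to \lnot q) \leftrightarrow \lnot r): β-rule — branch into ((((\lnot r \land q) \land p) \to \lnot s) \to \lnot q), \lnot r  //  \lnot ((((\lnot r \land q) \land p) \to \lnot s) \to \lnot q), \lnot \lnot r.
      branch 2.1 (add ((((\lnot r \land q) \land p) \to \lnot s) \to \lnot q), \lnot r):
        ((((\lnot r \land q) \land p) \to \lnot s) \to \lnot q): β-rule — branch into \lnot (((\lnot r \land q) \land p) \to \lnot s)  //  \lnot q.
          branch 2.1.1 (add \lnot (((\lnot r \land q) \land p) \to \lnot s)):
            \lnot (((\lnot r \land q) \land p) \to \lnot s): α-rule — add ((\lnot r \land q) \land p), \lnot \lnot s.
            ((\lnot r \land q) \land p): α-rule — add (\lnot r \land q), p.
            (\lnot r \land q): α-rule — add \lnot r, q.
            ○ open, literals {p=T, q=T, r=F, s=T}.
          branch 2.1.2 (add \lnot q):
            ○ open, literals {q=F, r=F}.
      branch 2.2 (add \lnot ((((\lnot r \land q) \land p) \to \lnot s) \to \lnot q), \lnot \lnot r):
        \lnot ((((\lnot r \land q) \land p) \to \lnot s) \to \lnot q): α-rule — add (((\lnot r \land q) \land p) \to \lnot s), \lnot \lnot q.
        (((\lnot r \land q) \land p) \to \lnot s): β-rule — branch into \lnot ((\lnot r \land q) \land p)  //  \lnot s.
          branch 2.2.1 (add \lnot ((\lnot r \land q) \land p)):
            \lnot ((\lnot r \land q) \land p): β-rule — branch into \lnot (\lnot r \land q)  //  \lnot p.
              branch 2.2.1.1 (add \lnot (\lnot r \land q)):
                \lnot (\lnot r \land q): β-rule — branch into \lnot \lnot r  //  \lnot q.
                  branch 2.2.1.1.1 (add \lnot \lnot r):
                    ○ open, literals {q=T, r=T}.
                  branch 2.2.1.1.2 (add \lnot q):
                    × closes — contains both q and \lnot q.
              branch 2.2.1.2 (add \lnot p):
                ○ open, literals {p=F, q=T, r=T}.
          branch 2.2.2 (add \lnot s):
            ○ open, literals {q=T, r=T, s=F}.
1 branch closed, 6 open.
Each open branch fixes some atoms; the unmentioned ones are free. Counting distinct full assignments: branch {r=T} (p, q, s) contributes 8 new; branch {p=T, q=T, r=F, s=T} (none free) contributes 1 new; branch {q=F, r=F} (p, s) contributes 4 new; branch {q=T, r=T} (p, s) contributes 0 new; branch {p=F, q=T, r=T} (s) contributes 0 new; branch {q=T, r=T, s=F} (p) contributes 0 new. Total: 13.

13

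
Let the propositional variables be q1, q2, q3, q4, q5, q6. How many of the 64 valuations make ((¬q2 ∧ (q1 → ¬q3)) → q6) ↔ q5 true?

Initial set: {(((¬q2 ∧ (q1 → ¬q3)) → q6) ↔ q5)}.
(((¬q2 ∧ (q1 → ¬q3)) → q6) ↔ q5): β-rule — branch into ((¬q2 ∧ (q1 → ¬q3)) → q6), q5  //  ¬((¬q2 ∧ (q1 → ¬q3)) → q6), ¬q5.
  branch 1 (add ((¬q2 ∧ (q1 → ¬q3)) → q6), q5):
    ((¬q2 ∧ (q1 → ¬q3)) → q6): β-rule — branch into ¬(¬q2 ∧ (q1 → ¬q3))  //  q6.
      branch 1.1 (add ¬(¬q2 ∧ (q1 → ¬q3))):
        ¬(¬q2 ∧ (q1 → ¬q3)): β-rule — branch into ¬¬q2  //  ¬(q1 → ¬q3).
          branch 1.1.1 (add ¬¬q2):
            ○ open, literals {q2=T, q5=T}.
          branch 1.1.2 (add ¬(q1 → ¬q3)):
            ¬(q1 → ¬q3): α-rule — add q1, ¬¬q3.
            ○ open, literals {q1=T, q3=T, q5=T}.
      branch 1.2 (add q6):
        ○ open, literals {q5=T, q6=T}.
  branch 2 (add ¬((¬q2 ∧ (q1 → ¬q3)) → q6), ¬q5):
    ¬((¬q2 ∧ (q1 → ¬q3)) → q6): α-rule — add (¬q2 ∧ (q1 → ¬q3)), ¬q6.
    (¬q2 ∧ (q1 → ¬q3)): α-rule — add ¬q2, (q1 → ¬q3).
    (q1 → ¬q3): β-rule — branch into ¬q1  //  ¬q3.
      branch 2.1 (add ¬q1):
        ○ open, literals {q1=F, q2=F, q5=F, q6=F}.
      branch 2.2 (add ¬q3):
        ○ open, literals {q2=F, q3=F, q5=F, q6=F}.
0 branches closed, 5 open.
Each open branch fixes some atoms; the unmentioned ones are free. Counting distinct full assignments: branch {q2=T, q5=T} (q1, q3, q4, q6) contributes 16 new; branch {q1=T, q3=T, q5=T} (q2, q4, q6) contributes 4 new; branch {q5=T, q6=T} (q1, q2, q3, q4) contributes 6 new; branch {q1=F, q2=F, q5=F, q6=F} (q3, q4) contributes 4 new; branch {q2=F, q3=F, q5=F, q6=F} (q1, q4) contributes 2 new. Total: 32.

32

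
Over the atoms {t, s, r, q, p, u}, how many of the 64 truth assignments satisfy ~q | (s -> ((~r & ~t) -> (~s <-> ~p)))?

Initial set: {(~q | (s -> ((~r & ~t) -> (~s <-> ~p))))}.
(~q | (s -> ((~r & ~t) -> (~s <-> ~p)))): β-rule — branch into ~q  //  (s -> ((~r & ~t) -> (~s <-> ~p))).
  branch 1 (add ~q):
    ○ open, literals {q=false}.
  branch 2 (add (s -> ((~r & ~t) -> (~s <-> ~p)))):
    (s -> ((~r & ~t) -> (~s <-> ~p))): β-rule — branch into ~s  //  ((~r & ~t) -> (~s <-> ~p)).
      branch 2.1 (add ~s):
        ○ open, literals {s=false}.
      branch 2.2 (add ((~r & ~t) -> (~s <-> ~p))):
        ((~r & ~t) -> (~s <-> ~p)): β-rule — branch into ~(~r & ~t)  //  (~s <-> ~p).
          branch 2.2.1 (add ~(~r & ~t)):
            ~(~r & ~t): β-rule — branch into ~~r  //  ~~t.
              branch 2.2.1.1 (add ~~r):
                ○ open, literals {r=true}.
              branch 2.2.1.2 (add ~~t):
                ○ open, literals {t=true}.
          branch 2.2.2 (add (~s <-> ~p)):
            (~s <-> ~p): β-rule — branch into ~s, ~p  //  ~~s, ~~p.
              branch 2.2.2.1 (add ~s, ~p):
                ○ open, literals {p=false, s=false}.
              branch 2.2.2.2 (add ~~s, ~~p):
                ○ open, literals {p=true, s=true}.
0 branches closed, 6 open.
Each open branch fixes some atoms; the unmentioned ones are free. Counting distinct full assignments: branch {q=false} (t, s, r, p, u) contributes 32 new; branch {s=false} (t, r, q, p, u) contributes 16 new; branch {r=true} (t, s, q, p, u) contributes 8 new; branch {t=true} (s, r, q, p, u) contributes 4 new; branch {p=false, s=false} (t, r, q, u) contributes 0 new; branch {p=true, s=true} (t, r, q, u) contributes 2 new. Total: 62.

62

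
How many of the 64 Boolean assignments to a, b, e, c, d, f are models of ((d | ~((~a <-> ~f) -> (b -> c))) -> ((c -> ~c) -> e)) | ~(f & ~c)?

59

Initial set: {(((d | ~((~a <-> ~f) -> (b -> c))) -> ((c -> ~c) -> e)) | ~(f & ~c))}.
(((d | ~((~a <-> ~f) -> (b -> c))) -> ((c -> ~c) -> e)) | ~(f & ~c)): β-rule — branch into ((d | ~((~a <-> ~f) -> (b -> c))) -> ((c -> ~c) -> e))  //  ~(f & ~c).
  branch 1 (add ((d | ~((~a <-> ~f) -> (b -> c))) -> ((c -> ~c) -> e))):
    ((d | ~((~a <-> ~f) -> (b -> c))) -> ((c -> ~c) -> e)): β-rule — branch into ~(d | ~((~a <-> ~f) -> (b -> c)))  //  ((c -> ~c) -> e).
      branch 1.1 (add ~(d | ~((~a <-> ~f) -> (b -> c)))):
        ~(d | ~((~a <-> ~f) -> (b -> c))): α-rule — add ~d, ~~((~a <-> ~f) -> (b -> c)).
        ~~((~a <-> ~f) -> (b -> c)): β-rule — branch into ~(~a <-> ~f)  //  (b -> c).
          branch 1.1.1 (add ~(~a <-> ~f)):
            ~(~a <-> ~f): β-rule — branch into ~a, ~~f  //  ~~a, ~f.
              branch 1.1.1.1 (add ~a, ~~f):
                ○ open, literals {a=F, d=F, f=T}.
              branch 1.1.1.2 (add ~~a, ~f):
                ○ open, literals {a=T, d=F, f=F}.
          branch 1.1.2 (add (b -> c)):
            (b -> c): β-rule — branch into ~b  //  c.
              branch 1.1.2.1 (add ~b):
                ○ open, literals {b=F, d=F}.
              branch 1.1.2.2 (add c):
                ○ open, literals {c=T, d=F}.
      branch 1.2 (add ((c -> ~c) -> e)):
        ((c -> ~c) -> e): β-rule — branch into ~(c -> ~c)  //  e.
          branch 1.2.1 (add ~(c -> ~c)):
            ~(c -> ~c): α-rule — add c, ~~c.
            ○ open, literals {c=T}.
          branch 1.2.2 (add e):
            ○ open, literals {e=T}.
  branch 2 (add ~(f & ~c)):
    ~(f & ~c): β-rule — branch into ~f  //  ~~c.
      branch 2.1 (add ~f):
        ○ open, literals {f=F}.
      branch 2.2 (add ~~c):
        ○ open, literals {c=T}.
0 branches closed, 8 open.
Each open branch fixes some atoms; the unmentioned ones are free. Counting distinct full assignments: branch {a=F, d=F, f=T} (b, e, c) contributes 8 new; branch {a=T, d=F, f=F} (b, e, c) contributes 8 new; branch {b=F, d=F} (a, e, c, f) contributes 8 new; branch {c=T, d=F} (a, b, e, f) contributes 4 new; branch {c=T} (a, b, e, d, f) contributes 16 new; branch {e=T} (a, b, c, d, f) contributes 10 new; branch {f=F} (a, b, e, c, d) contributes 5 new; branch {c=T} (a, b, e, d, f) contributes 0 new. Total: 59.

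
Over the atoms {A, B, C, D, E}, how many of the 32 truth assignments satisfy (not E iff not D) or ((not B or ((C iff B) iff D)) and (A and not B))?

20

Initial set: {T ((not E iff not D) or ((not B or ((C iff B) iff D)) and (A and not B)))}.
T ((not E iff not D) or ((not B or ((C iff B) iff D)) and (A and not B))): β-rule — branch into T (not E iff not D)  //  T ((not B or ((C iff B) iff D)) and (A and not B)).
  branch 1 (add T (not E iff not D)):
    T (not E iff not D): β-rule — branch into T not E, T not D  //  F not E, F not D.
      branch 1.1 (add T not E, T not D):
        ○ open, literals {D=0, E=0}.
      branch 1.2 (add F not E, F not D):
        ○ open, literals {D=1, E=1}.
  branch 2 (add T ((not B or ((C iff B) iff D)) and (A and not B))):
    T ((not B or ((C iff B) iff D)) and (A and not B)): α-rule — add T (not B or ((C iff B) iff D)), T (A and not B).
    T (A and not B): α-rule — add T A, T not B.
    T (not B or ((C iff B) iff D)): β-rule — branch into T not B  //  T ((C iff B) iff D).
      branch 2.1 (add T not B):
        ○ open, literals {A=1, B=0}.
      branch 2.2 (add T ((C iff B) iff D)):
        T ((C iff B) iff D): β-rule — branch into T (C iff B), T D  //  F (C iff B), F D.
          branch 2.2.1 (add T (C iff B), T D):
            T (C iff B): β-rule — branch into T C, T B  //  F C, F B.
              branch 2.2.1.1 (add T C, T B):
                × closes — contains both B and not B.
              branch 2.2.1.2 (add F C, F B):
                ○ open, literals {A=1, B=0, C=0, D=1}.
          branch 2.2.2 (add F (C iff B), F D):
            F (C iff B): β-rule — branch into T C, F B  //  F C, T B.
              branch 2.2.2.1 (add T C, F B):
                ○ open, literals {A=1, B=0, C=1, D=0}.
              branch 2.2.2.2 (add F C, T B):
                × closes — contains both B and not B.
2 branches closed, 5 open.
Each open branch fixes some atoms; the unmentioned ones are free. Counting distinct full assignments: branch {D=0, E=0} (A, B, C) contributes 8 new; branch {D=1, E=1} (A, B, C) contributes 8 new; branch {A=1, B=0} (C, D, E) contributes 4 new; branch {A=1, B=0, C=0, D=1} (E) contributes 0 new; branch {A=1, B=0, C=1, D=0} (E) contributes 0 new. Total: 20.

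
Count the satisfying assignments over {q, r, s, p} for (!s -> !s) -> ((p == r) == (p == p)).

Initial set: {((!s -> !s) -> ((p == r) == (p == p)))}.
((!s -> !s) -> ((p == r) == (p == p))): β-rule — branch into !(!s -> !s)  //  ((p == r) == (p == p)).
  branch 1 (add !(!s -> !s)):
    !(!s -> !s): α-rule — add !s, !!s.
    × closes — contains both s and !s.
  branch 2 (add ((p == r) == (p == p))):
    ((p == r) == (p == p)): β-rule — branch into (p == r), (p == p)  //  !(p == r), !(p == p).
      branch 2.1 (add (p == r), (p == p)):
        (p == r): β-rule — branch into p, r  //  !p, !r.
          branch 2.1.1 (add p, r):
            (p == p): β-rule — branch into p, p  //  !p, !p.
              branch 2.1.1.1 (add p, p):
                ○ open, literals {p=T, r=T}.
              branch 2.1.1.2 (add !p, !p):
                × closes — contains both p and !p.
          branch 2.1.2 (add !p, !r):
            (p == p): β-rule — branch into p, p  //  !p, !p.
              branch 2.1.2.1 (add p, p):
                × closes — contains both p and !p.
              branch 2.1.2.2 (add !p, !p):
                ○ open, literals {p=F, r=F}.
      branch 2.2 (add !(p == r), !(p == p)):
        !(p == r): β-rule — branch into p, !r  //  !p, r.
          branch 2.2.1 (add p, !r):
            !(p == p): β-rule — branch into p, !p  //  !p, p.
              branch 2.2.1.1 (add p, !p):
                × closes — contains both p and !p.
              branch 2.2.1.2 (add !p, p):
                × closes — contains both p and !p.
          branch 2.2.2 (add !p, r):
            !(p == p): β-rule — branch into p, !p  //  !p, p.
              branch 2.2.2.1 (add p, !p):
                × closes — contains both p and !p.
              branch 2.2.2.2 (add !p, p):
                × closes — contains both p and !p.
7 branches closed, 2 open.
Each open branch fixes some atoms; the unmentioned ones are free. Counting distinct full assignments: branch {p=T, r=T} (q, s) contributes 4 new; branch {p=F, r=F} (q, s) contributes 4 new. Total: 8.

8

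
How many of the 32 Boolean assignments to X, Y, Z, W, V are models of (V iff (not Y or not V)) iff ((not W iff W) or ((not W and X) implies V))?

Initial set: {T ((V iff (not Y or not V)) iff ((not W iff W) or ((not W and X) implies V)))}.
T ((V iff (not Y or not V)) iff ((not W iff W) or ((not W and X) implies V))): β-rule — branch into T (V iff (not Y or not V)), T ((not W iff W) or ((not W and X) implies V))  //  F (V iff (not Y or not V)), F ((not W iff W) or ((not W and X) implies V)).
  branch 1 (add T (V iff (not Y or not V)), T ((not W iff W) or ((not W and X) implies V))):
    T (V iff (not Y or not V)): β-rule — branch into T V, T (not Y or not V)  //  F V, F (not Y or not V).
      branch 1.1 (add T V, T (not Y or not V)):
        T ((not W iff W) or ((not W and X) implies V)): β-rule — branch into T (not W iff W)  //  T ((not W and X) implies V).
          branch 1.1.1 (add T (not W iff W)):
            T (not Y or not V): β-rule — branch into T not Y  //  T not V.
              branch 1.1.1.1 (add T not Y):
                T (not W iff W): β-rule — branch into T not W, T W  //  F not W, F W.
                  branch 1.1.1.1.1 (add T not W, T W):
                    × closes — contains both W and not W.
                  branch 1.1.1.1.2 (add F not W, F W):
                    × closes — contains both W and not W.
              branch 1.1.1.2 (add T not V):
                × closes — contains both V and not V.
          branch 1.1.2 (add T ((not W and X) implies V)):
            T (not Y or not V): β-rule — branch into T not Y  //  T not V.
              branch 1.1.2.1 (add T not Y):
                T ((not W and X) implies V): β-rule — branch into F (not W and X)  //  T V.
                  branch 1.1.2.1.1 (add F (not W and X)):
                    F (not W and X): β-rule — branch into F not W  //  F X.
                      branch 1.1.2.1.1.1 (add F not W):
                        ○ open, literals {V=T, W=T, Y=F}.
                      branch 1.1.2.1.1.2 (add F X):
                        ○ open, literals {V=T, X=F, Y=F}.
                  branch 1.1.2.1.2 (add T V):
                    ○ open, literals {V=T, Y=F}.
              branch 1.1.2.2 (add T not V):
                × closes — contains both V and not V.
      branch 1.2 (add F V, F (not Y or not V)):
        F (not Y or not V): α-rule — add F not Y, F not V.
        × closes — contains both V and not V.
  branch 2 (add F (V iff (not Y or not V)), F ((not W iff W) or ((not W and X) implies V))):
    F ((not W iff W) or ((not W and X) implies V)): α-rule — add F (not W iff W), F ((not W and X) implies V).
    F ((not W and X) implies V): α-rule — add T (not W and X), F V.
    T (not W and X): α-rule — add T not W, T X.
    F (V iff (not Y or not V)): β-rule — branch into T V, F (not Y or not V)  //  F V, T (not Y or not V).
      branch 2.1 (add T V, F (not Y or not V)):
        × closes — contains both V and not V.
      branch 2.2 (add F V, T (not Y or not V)):
        F (not W iff W): β-rule — branch into T not W, F W  //  F not W, T W.
          branch 2.2.1 (add T not W, F W):
            T (not Y or not V): β-rule — branch into T not Y  //  T not V.
              branch 2.2.1.1 (add T not Y):
                ○ open, literals {V=F, W=F, X=T, Y=F}.
              branch 2.2.1.2 (add T not V):
                ○ open, literals {V=F, W=F, X=T}.
          branch 2.2.2 (add F not W, T W):
            × closes — contains both W and not W.
7 branches closed, 5 open.
Each open branch fixes some atoms; the unmentioned ones are free. Counting distinct full assignments: branch {V=T, W=T, Y=F} (X, Z) contributes 4 new; branch {V=T, X=F, Y=F} (Z, W) contributes 2 new; branch {V=T, Y=F} (X, Z, W) contributes 2 new; branch {V=F, W=F, X=T, Y=F} (Z) contributes 2 new; branch {V=F, W=F, X=T} (Y, Z) contributes 2 new. Total: 12.

12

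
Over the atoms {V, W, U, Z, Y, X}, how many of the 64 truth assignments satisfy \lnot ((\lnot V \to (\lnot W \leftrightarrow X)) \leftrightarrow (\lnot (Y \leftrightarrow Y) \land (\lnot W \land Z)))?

Initial set: {\lnot ((\lnot V \to (\lnot W \leftrightarrow X)) \leftrightarrow (\lnot (Y \leftrightarrow Y) \land (\lnot W \land Z)))}.
\lnot ((\lnot V \to (\lnot W \leftrightarrow X)) \leftrightarrow (\lnot (Y \leftrightarrow Y) \land (\lnot W \land Z))): β-rule — branch into (\lnot V \to (\lnot W \leftrightarrow X)), \lnot (\lnot (Y \leftrightarrow Y) \land (\lnot W \land Z))  //  \lnot (\lnot V \to (\lnot W \leftrightarrow X)), (\lnot (Y \leftrightarrow Y) \land (\lnot W \land Z)).
  branch 1 (add (\lnot V \to (\lnot W \leftrightarrow X)), \lnot (\lnot (Y \leftrightarrow Y) \land (\lnot W \land Z))):
    (\lnot V \to (\lnot W \leftrightarrow X)): β-rule — branch into \lnot \lnot V  //  (\lnot W \leftrightarrow X).
      branch 1.1 (add \lnot \lnot V):
        \lnot (\lnot (Y \leftrightarrow Y) \land (\lnot W \land Z)): β-rule — branch into \lnot \lnot (Y \leftrightarrow Y)  //  \lnot (\lnot W \land Z).
          branch 1.1.1 (add \lnot \lnot (Y \leftrightarrow Y)):
            \lnot \lnot (Y \leftrightarrow Y): β-rule — branch into Y, Y  //  \lnot Y, \lnot Y.
              branch 1.1.1.1 (add Y, Y):
                ○ open, literals {V=1, Y=1}.
              branch 1.1.1.2 (add \lnot Y, \lnot Y):
                ○ open, literals {V=1, Y=0}.
          branch 1.1.2 (add \lnot (\lnot W \land Z)):
            \lnot (\lnot W \land Z): β-rule — branch into \lnot \lnot W  //  \lnot Z.
              branch 1.1.2.1 (add \lnot \lnot W):
                ○ open, literals {V=1, W=1}.
              branch 1.1.2.2 (add \lnot Z):
                ○ open, literals {V=1, Z=0}.
      branch 1.2 (add (\lnot W \leftrightarrow X)):
        \lnot (\lnot (Y \leftrightarrow Y) \land (\lnot W \land Z)): β-rule — branch into \lnot \lnot (Y \leftrightarrow Y)  //  \lnot (\lnot W \land Z).
          branch 1.2.1 (add \lnot \lnot (Y \leftrightarrow Y)):
            (\lnot W \leftrightarrow X): β-rule — branch into \lnot W, X  //  \lnot \lnot W, \lnot X.
              branch 1.2.1.1 (add \lnot W, X):
                \lnot \lnot (Y \leftrightarrow Y): β-rule — branch into Y, Y  //  \lnot Y, \lnot Y.
                  branch 1.2.1.1.1 (add Y, Y):
                    ○ open, literals {W=0, X=1, Y=1}.
                  branch 1.2.1.1.2 (add \lnot Y, \lnot Y):
                    ○ open, literals {W=0, X=1, Y=0}.
              branch 1.2.1.2 (add \lnot \lnot W, \lnot X):
                \lnot \lnot (Y \leftrightarrow Y): β-rule — branch into Y, Y  //  \lnot Y, \lnot Y.
                  branch 1.2.1.2.1 (add Y, Y):
                    ○ open, literals {W=1, X=0, Y=1}.
                  branch 1.2.1.2.2 (add \lnot Y, \lnot Y):
                    ○ open, literals {W=1, X=0, Y=0}.
          branch 1.2.2 (add \lnot (\lnot W \land Z)):
            (\lnot W \leftrightarrow X): β-rule — branch into \lnot W, X  //  \lnot \lnot W, \lnot X.
              branch 1.2.2.1 (add \lnot W, X):
                \lnot (\lnot W \land Z): β-rule — branch into \lnot \lnot W  //  \lnot Z.
                  branch 1.2.2.1.1 (add \lnot \lnot W):
                    × closes — contains both W and \lnot W.
                  branch 1.2.2.1.2 (add \lnot Z):
                    ○ open, literals {W=0, X=1, Z=0}.
              branch 1.2.2.2 (add \lnot \lnot W, \lnot X):
                \lnot (\lnot W \land Z): β-rule — branch into \lnot \lnot W  //  \lnot Z.
                  branch 1.2.2.2.1 (add \lnot \lnot W):
                    ○ open, literals {W=1, X=0}.
                  branch 1.2.2.2.2 (add \lnot Z):
                    ○ open, literals {W=1, X=0, Z=0}.
  branch 2 (add \lnot (\lnot V \to (\lnot W \leftrightarrow X)), (\lnot (Y \leftrightarrow Y) \land (\lnot W \land Z))):
    \lnot (\lnot V \to (\lnot W \leftrightarrow X)): α-rule — add \lnot V, \lnot (\lnot W \leftrightarrow X).
    (\lnot (Y \leftrightarrow Y) \land (\lnot W \land Z)): α-rule — add \lnot (Y \leftrightarrow Y), (\lnot W \land Z).
    (\lnot W \land Z): α-rule — add \lnot W, Z.
    \lnot (\lnot W \leftrightarrow X): β-rule — branch into \lnot W, \lnot X  //  \lnot \lnot W, X.
      branch 2.1 (add \lnot W, \lnot X):
        \lnot (Y \leftrightarrow Y): β-rule — branch into Y, \lnot Y  //  \lnot Y, Y.
          branch 2.1.1 (add Y, \lnot Y):
            × closes — contains both Y and \lnot Y.
          branch 2.1.2 (add \lnot Y, Y):
            × closes — contains both Y and \lnot Y.
      branch 2.2 (add \lnot \lnot W, X):
        × closes — contains both W and \lnot W.
4 branches closed, 11 open.
Each open branch fixes some atoms; the unmentioned ones are free. Counting distinct full assignments: branch {V=1, Y=1} (W, U, Z, X) contributes 16 new; branch {V=1, Y=0} (W, U, Z, X) contributes 16 new; branch {V=1, W=1} (U, Z, Y, X) contributes 0 new; branch {V=1, Z=0} (W, U, Y, X) contributes 0 new; branch {W=0, X=1, Y=1} (V, U, Z) contributes 4 new; branch {W=0, X=1, Y=0} (V, U, Z) contributes 4 new; branch {W=1, X=0, Y=1} (V, U, Z) contributes 4 new; branch {W=1, X=0, Y=0} (V, U, Z) contributes 4 new; branch {W=0, X=1, Z=0} (V, U, Y) contributes 0 new; branch {W=1, X=0} (V, U, Z, Y) contributes 0 new; branch {W=1, X=0, Z=0} (V, U, Y) contributes 0 new. Total: 48.

48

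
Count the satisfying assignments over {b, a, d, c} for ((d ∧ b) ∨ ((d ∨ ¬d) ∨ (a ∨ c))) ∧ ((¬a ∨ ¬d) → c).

10

Initial set: {(((d ∧ b) ∨ ((d ∨ ¬d) ∨ (a ∨ c))) ∧ ((¬a ∨ ¬d) → c))}.
(((d ∧ b) ∨ ((d ∨ ¬d) ∨ (a ∨ c))) ∧ ((¬a ∨ ¬d) → c)): α-rule — add ((d ∧ b) ∨ ((d ∨ ¬d) ∨ (a ∨ c))), ((¬a ∨ ¬d) → c).
((d ∧ b) ∨ ((d ∨ ¬d) ∨ (a ∨ c))): β-rule — branch into (d ∧ b)  //  ((d ∨ ¬d) ∨ (a ∨ c)).
  branch 1 (add (d ∧ b)):
    (d ∧ b): α-rule — add d, b.
    ((¬a ∨ ¬d) → c): β-rule — branch into ¬(¬a ∨ ¬d)  //  c.
      branch 1.1 (add ¬(¬a ∨ ¬d)):
        ¬(¬a ∨ ¬d): α-rule — add ¬¬a, ¬¬d.
        ○ open, literals {a=true, b=true, d=true}.
      branch 1.2 (add c):
        ○ open, literals {b=true, c=true, d=true}.
  branch 2 (add ((d ∨ ¬d) ∨ (a ∨ c))):
    ((¬a ∨ ¬d) → c): β-rule — branch into ¬(¬a ∨ ¬d)  //  c.
      branch 2.1 (add ¬(¬a ∨ ¬d)):
        ¬(¬a ∨ ¬d): α-rule — add ¬¬a, ¬¬d.
        ((d ∨ ¬d) ∨ (a ∨ c)): β-rule — branch into (d ∨ ¬d)  //  (a ∨ c).
          branch 2.1.1 (add (d ∨ ¬d)):
            (d ∨ ¬d): β-rule — branch into d  //  ¬d.
              branch 2.1.1.1 (add d):
                ○ open, literals {a=true, d=true}.
              branch 2.1.1.2 (add ¬d):
                × closes — contains both d and ¬d.
          branch 2.1.2 (add (a ∨ c)):
            (a ∨ c): β-rule — branch into a  //  c.
              branch 2.1.2.1 (add a):
                ○ open, literals {a=true, d=true}.
              branch 2.1.2.2 (add c):
                ○ open, literals {a=true, c=true, d=true}.
      branch 2.2 (add c):
        ((d ∨ ¬d) ∨ (a ∨ c)): β-rule — branch into (d ∨ ¬d)  //  (a ∨ c).
          branch 2.2.1 (add (d ∨ ¬d)):
            (d ∨ ¬d): β-rule — branch into d  //  ¬d.
              branch 2.2.1.1 (add d):
                ○ open, literals {c=true, d=true}.
              branch 2.2.1.2 (add ¬d):
                ○ open, literals {c=true, d=false}.
          branch 2.2.2 (add (a ∨ c)):
            (a ∨ c): β-rule — branch into a  //  c.
              branch 2.2.2.1 (add a):
                ○ open, literals {a=true, c=true}.
              branch 2.2.2.2 (add c):
                ○ open, literals {c=true}.
1 branch closed, 9 open.
Each open branch fixes some atoms; the unmentioned ones are free. Counting distinct full assignments: branch {a=true, b=true, d=true} (c) contributes 2 new; branch {b=true, c=true, d=true} (a) contributes 1 new; branch {a=true, d=true} (b, c) contributes 2 new; branch {a=true, d=true} (b, c) contributes 0 new; branch {a=true, c=true, d=true} (b) contributes 0 new; branch {c=true, d=true} (b, a) contributes 1 new; branch {c=true, d=false} (b, a) contributes 4 new; branch {a=true, c=true} (b, d) contributes 0 new; branch {c=true} (b, a, d) contributes 0 new. Total: 10.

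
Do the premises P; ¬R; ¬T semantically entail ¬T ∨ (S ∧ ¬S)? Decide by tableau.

Initial set: {P; ¬R; ¬T; ¬(¬T ∨ (S ∧ ¬S))}.
¬(¬T ∨ (S ∧ ¬S)): α-rule — add ¬¬T, ¬(S ∧ ¬S).
× closes — contains both T and ¬T.
All 1 branch closes.
Every branch closed, so the premises entail the conclusion.

Yes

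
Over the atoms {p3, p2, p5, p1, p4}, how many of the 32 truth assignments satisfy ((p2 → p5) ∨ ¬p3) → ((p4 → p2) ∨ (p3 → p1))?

30

Initial set: {(((p2 → p5) ∨ ¬p3) → ((p4 → p2) ∨ (p3 → p1)))}.
(((p2 → p5) ∨ ¬p3) → ((p4 → p2) ∨ (p3 → p1))): β-rule — branch into ¬((p2 → p5) ∨ ¬p3)  //  ((p4 → p2) ∨ (p3 → p1)).
  branch 1 (add ¬((p2 → p5) ∨ ¬p3)):
    ¬((p2 → p5) ∨ ¬p3): α-rule — add ¬(p2 → p5), ¬¬p3.
    ¬(p2 → p5): α-rule — add p2, ¬p5.
    ○ open, literals {p2=1, p3=1, p5=0}.
  branch 2 (add ((p4 → p2) ∨ (p3 → p1))):
    ((p4 → p2) ∨ (p3 → p1)): β-rule — branch into (p4 → p2)  //  (p3 → p1).
      branch 2.1 (add (p4 → p2)):
        (p4 → p2): β-rule — branch into ¬p4  //  p2.
          branch 2.1.1 (add ¬p4):
            ○ open, literals {p4=0}.
          branch 2.1.2 (add p2):
            ○ open, literals {p2=1}.
      branch 2.2 (add (p3 → p1)):
        (p3 → p1): β-rule — branch into ¬p3  //  p1.
          branch 2.2.1 (add ¬p3):
            ○ open, literals {p3=0}.
          branch 2.2.2 (add p1):
            ○ open, literals {p1=1}.
0 branches closed, 5 open.
Each open branch fixes some atoms; the unmentioned ones are free. Counting distinct full assignments: branch {p2=1, p3=1, p5=0} (p1, p4) contributes 4 new; branch {p4=0} (p3, p2, p5, p1) contributes 14 new; branch {p2=1} (p3, p5, p1, p4) contributes 6 new; branch {p3=0} (p2, p5, p1, p4) contributes 4 new; branch {p1=1} (p3, p2, p5, p4) contributes 2 new. Total: 30.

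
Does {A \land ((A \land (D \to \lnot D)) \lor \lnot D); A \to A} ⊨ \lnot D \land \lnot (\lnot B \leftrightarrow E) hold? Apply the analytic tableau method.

Initial set: {T (A \land ((A \land (D \to \lnot D)) \lor \lnot D)); T (A \to A); F (\lnot D \land \lnot (\lnot B \leftrightarrow E))}.
T (A \land ((A \land (D \to \lnot D)) \lor \lnot D)): α-rule — add T A, T ((A \land (D \to \lnot D)) \lor \lnot D).
T (A \to A): β-rule — branch into F A  //  T A.
  branch 1 (add F A):
    × closes — contains both A and \lnot A.
  branch 2 (add T A):
    F (\lnot D \land \lnot (\lnot B \leftrightarrow E)): β-rule — branch into F \lnot D  //  F \lnot (\lnot B \leftrightarrow E).
      branch 2.1 (add F \lnot D):
        T ((A \land (D \to \lnot D)) \lor \lnot D): β-rule — branch into T (A \land (D \to \lnot D))  //  T \lnot D.
          branch 2.1.1 (add T (A \land (D \to \lnot D))):
            T (A \land (D \to \lnot D)): α-rule — add T A, T (D \to \lnot D).
            T (D \to \lnot D): β-rule — branch into F D  //  T \lnot D.
              branch 2.1.1.1 (add F D):
                × closes — contains both D and \lnot D.
              branch 2.1.1.2 (add T \lnot D):
                × closes — contains both D and \lnot D.
          branch 2.1.2 (add T \lnot D):
            × closes — contains both D and \lnot D.
      branch 2.2 (add F \lnot (\lnot B \leftrightarrow E)):
        T ((A \land (D \to \lnot D)) \lor \lnot D): β-rule — branch into T (A \land (D \to \lnot D))  //  T \lnot D.
          branch 2.2.1 (add T (A \land (D \to \lnot D))):
            T (A \land (D \to \lnot D)): α-rule — add T A, T (D \to \lnot D).
            F \lnot (\lnot B \leftrightarrow E): β-rule — branch into T \lnot B, T E  //  F \lnot B, F E.
              branch 2.2.1.1 (add T \lnot B, T E):
                T (D \to \lnot D): β-rule — branch into F D  //  T \lnot D.
                  branch 2.2.1.1.1 (add F D):
                    ○ open, literals {A=T, B=F, D=F, E=T}.
                  branch 2.2.1.1.2 (add T \lnot D):
                    ○ open, literals {A=T, B=F, D=F, E=T}.
              branch 2.2.1.2 (add F \lnot B, F E):
                T (D \to \lnot D): β-rule — branch into F D  //  T \lnot D.
                  branch 2.2.1.2.1 (add F D):
                    ○ open, literals {A=T, B=T, D=F, E=F}.
                  branch 2.2.1.2.2 (add T \lnot D):
                    ○ open, literals {A=T, B=T, D=F, E=F}.
          branch 2.2.2 (add T \lnot D):
            F \lnot (\lnot B \leftrightarrow E): β-rule — branch into T \lnot B, T E  //  F \lnot B, F E.
              branch 2.2.2.1 (add T \lnot B, T E):
                ○ open, literals {A=T, B=F, D=F, E=T}.
              branch 2.2.2.2 (add F \lnot B, F E):
                ○ open, literals {A=T, B=T, D=F, E=F}.
4 branches closed, 6 open.
An open branch gives a countermodel: A=T, B=F, D=F, E=T (unmentioned atoms arbitrary); the premises hold there but the conclusion fails.

No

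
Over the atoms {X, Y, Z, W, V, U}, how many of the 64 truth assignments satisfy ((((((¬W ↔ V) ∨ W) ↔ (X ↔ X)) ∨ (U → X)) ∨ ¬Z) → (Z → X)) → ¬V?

40

Initial set: {(((((((¬W ↔ V) ∨ W) ↔ (X ↔ X)) ∨ (U → X)) ∨ ¬Z) → (Z → X)) → ¬V)}.
(((((((¬W ↔ V) ∨ W) ↔ (X ↔ X)) ∨ (U → X)) ∨ ¬Z) → (Z → X)) → ¬V): β-rule — branch into ¬((((((¬W ↔ V) ∨ W) ↔ (X ↔ X)) ∨ (U → X)) ∨ ¬Z) → (Z → X))  //  ¬V.
  branch 1 (add ¬((((((¬W ↔ V) ∨ W) ↔ (X ↔ X)) ∨ (U → X)) ∨ ¬Z) → (Z → X))):
    ¬((((((¬W ↔ V) ∨ W) ↔ (X ↔ X)) ∨ (U → X)) ∨ ¬Z) → (Z → X)): α-rule — add (((((¬W ↔ V) ∨ W) ↔ (X ↔ X)) ∨ (U → X)) ∨ ¬Z), ¬(Z → X).
    ¬(Z → X): α-rule — add Z, ¬X.
    (((((¬W ↔ V) ∨ W) ↔ (X ↔ X)) ∨ (U → X)) ∨ ¬Z): β-rule — branch into ((((¬W ↔ V) ∨ W) ↔ (X ↔ X)) ∨ (U → X))  //  ¬Z.
      branch 1.1 (add ((((¬W ↔ V) ∨ W) ↔ (X ↔ X)) ∨ (U → X))):
        ((((¬W ↔ V) ∨ W) ↔ (X ↔ X)) ∨ (U → X)): β-rule — branch into (((¬W ↔ V) ∨ W) ↔ (X ↔ X))  //  (U → X).
          branch 1.1.1 (add (((¬W ↔ V) ∨ W) ↔ (X ↔ X))):
            (((¬W ↔ V) ∨ W) ↔ (X ↔ X)): β-rule — branch into ((¬W ↔ V) ∨ W), (X ↔ X)  //  ¬((¬W ↔ V) ∨ W), ¬(X ↔ X).
              branch 1.1.1.1 (add ((¬W ↔ V) ∨ W), (X ↔ X)):
                ((¬W ↔ V) ∨ W): β-rule — branch into (¬W ↔ V)  //  W.
                  branch 1.1.1.1.1 (add (¬W ↔ V)):
                    (X ↔ X): β-rule — branch into X, X  //  ¬X, ¬X.
                      branch 1.1.1.1.1.1 (add X, X):
                        × closes — contains both X and ¬X.
                      branch 1.1.1.1.1.2 (add ¬X, ¬X):
                        (¬W ↔ V): β-rule — branch into ¬W, V  //  ¬¬W, ¬V.
                          branch 1.1.1.1.1.2.1 (add ¬W, V):
                            ○ open, literals {V=1, W=0, X=0, Z=1}.
                          branch 1.1.1.1.1.2.2 (add ¬¬W, ¬V):
                            ○ open, literals {V=0, W=1, X=0, Z=1}.
                  branch 1.1.1.1.2 (add W):
                    (X ↔ X): β-rule — branch into X, X  //  ¬X, ¬X.
                      branch 1.1.1.1.2.1 (add X, X):
                        × closes — contains both X and ¬X.
                      branch 1.1.1.1.2.2 (add ¬X, ¬X):
                        ○ open, literals {W=1, X=0, Z=1}.
              branch 1.1.1.2 (add ¬((¬W ↔ V) ∨ W), ¬(X ↔ X)):
                ¬((¬W ↔ V) ∨ W): α-rule — add ¬(¬W ↔ V), ¬W.
                ¬(X ↔ X): β-rule — branch into X, ¬X  //  ¬X, X.
                  branch 1.1.1.2.1 (add X, ¬X):
                    × closes — contains both X and ¬X.
                  branch 1.1.1.2.2 (add ¬X, X):
                    × closes — contains both X and ¬X.
          branch 1.1.2 (add (U → X)):
            (U → X): β-rule — branch into ¬U  //  X.
              branch 1.1.2.1 (add ¬U):
                ○ open, literals {U=0, X=0, Z=1}.
              branch 1.1.2.2 (add X):
                × closes — contains both X and ¬X.
      branch 1.2 (add ¬Z):
        × closes — contains both Z and ¬Z.
  branch 2 (add ¬V):
    ○ open, literals {V=0}.
6 branches closed, 5 open.
Each open branch fixes some atoms; the unmentioned ones are free. Counting distinct full assignments: branch {V=1, W=0, X=0, Z=1} (Y, U) contributes 4 new; branch {V=0, W=1, X=0, Z=1} (Y, U) contributes 4 new; branch {W=1, X=0, Z=1} (Y, V, U) contributes 4 new; branch {U=0, X=0, Z=1} (Y, W, V) contributes 2 new; branch {V=0} (X, Y, Z, W, U) contributes 26 new. Total: 40.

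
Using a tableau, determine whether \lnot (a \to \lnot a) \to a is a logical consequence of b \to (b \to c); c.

Initial set: {(b \to (b \to c)); c; \lnot (\lnot (a \to \lnot a) \to a)}.
\lnot (\lnot (a \to \lnot a) \to a): α-rule — add \lnot (a \to \lnot a), \lnot a.
\lnot (a \to \lnot a): α-rule — add a, \lnot \lnot a.
× closes — contains both a and \lnot a.
All 1 branch closes.
Every branch closed, so the premises entail the conclusion.

Yes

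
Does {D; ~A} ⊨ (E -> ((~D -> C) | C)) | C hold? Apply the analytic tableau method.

Initial set: {T D; T ~A; F ((E -> ((~D -> C) | C)) | C)}.
F ((E -> ((~D -> C) | C)) | C): α-rule — add F (E -> ((~D -> C) | C)), F C.
F (E -> ((~D -> C) | C)): α-rule — add T E, F ((~D -> C) | C).
F ((~D -> C) | C): α-rule — add F (~D -> C), F C.
F (~D -> C): α-rule — add T ~D, F C.
× closes — contains both D and ~D.
All 1 branch closes.
Every branch closed, so the premises entail the conclusion.

Yes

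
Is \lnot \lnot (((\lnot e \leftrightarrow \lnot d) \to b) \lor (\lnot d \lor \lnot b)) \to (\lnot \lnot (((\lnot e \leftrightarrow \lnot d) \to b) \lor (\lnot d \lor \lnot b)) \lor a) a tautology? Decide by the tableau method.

Assume the negation and expand:
Initial set: {\lnot (\lnot \lnot (((\lnot e \leftrightarrow \lnot d) \to b) \lor (\lnot d \lor \lnot b)) \to (\lnot \lnot (((\lnot e \leftrightarrow \lnot d) \to b) \lor (\lnot d \lor \lnot b)) \lor a))}.
\lnot (\lnot \lnot (((\lnot e \leftrightarrow \lnot d) \to b) \lor (\lnot d \lor \lnot b)) \to (\lnot \lnot (((\lnot e \leftrightarrow \lnot d) \to b) \lor (\lnot d \lor \lnot b)) \lor a)): α-rule — add \lnot \lnot (((\lnot e \leftrightarrow \lnot d) \to b) \lor (\lnot d \lor \lnot b)), \lnot (\lnot \lnot (((\lnot e \leftrightarrow \lnot d) \to b) \lor (\lnot d \lor \lnot b)) \lor a).
\lnot \lnot (((\lnot e \leftrightarrow \lnot d) \to b) \lor (\lnot d \lor \lnot b)): drop double negation, giving (((\lnot e \leftrightarrow \lnot d) \to b) \lor (\lnot d \lor \lnot b)).
\lnot (\lnot \lnot (((\lnot e \leftrightarrow \lnot d) \to b) \lor (\lnot d \lor \lnot b)) \lor a): α-rule — add \lnot \lnot \lnot (((\lnot e \leftrightarrow \lnot d) \to b) \lor (\lnot d \lor \lnot b)), \lnot a.
\lnot \lnot \lnot (((\lnot e \leftrightarrow \lnot d) \to b) \lor (\lnot d \lor \lnot b)): drop double negation, giving \lnot (((\lnot e \leftrightarrow \lnot d) \to b) \lor (\lnot d \lor \lnot b)).
\lnot (((\lnot e \leftrightarrow \lnot d) \to b) \lor (\lnot d \lor \lnot b)): α-rule — add \lnot ((\lnot e \leftrightarrow \lnot d) \to b), \lnot (\lnot d \lor \lnot b).
\lnot ((\lnot e \leftrightarrow \lnot d) \to b): α-rule — add (\lnot e \leftrightarrow \lnot d), \lnot b.
\lnot (\lnot d \lor \lnot b): α-rule — add \lnot \lnot d, \lnot \lnot b.
× closes — contains both b and \lnot b.
All 1 branch closes.
Every branch closed, so the negation is unsatisfiable and the formula is valid.

Valid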